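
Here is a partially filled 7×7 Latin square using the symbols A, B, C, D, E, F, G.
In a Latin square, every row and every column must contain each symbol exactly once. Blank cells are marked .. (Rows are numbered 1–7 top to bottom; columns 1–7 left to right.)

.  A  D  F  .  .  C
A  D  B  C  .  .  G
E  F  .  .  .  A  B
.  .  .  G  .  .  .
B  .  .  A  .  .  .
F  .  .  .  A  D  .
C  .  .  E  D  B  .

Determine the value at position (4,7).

A

Row 1, column 1: row 1 has {A, C, D, F} and column 1 has {A, B, C, E, F}, leaving only G.
Row 1, column 6: row 1 has {A, C, D, F, G} and column 6 has {A, B, D}, leaving only E.
Row 1, column 5: row 1 has {A, C, D, E, F, G} and column 5 has {A, D}, leaving only B.
Row 2, column 6: row 2 has {A, B, C, D, G} and column 6 has {A, B, D, E}, leaving only F.
Row 2, column 5: row 2 has {A, B, C, D, F, G} and column 5 has {A, B, D}, leaving only E.
Row 3, column 4: row 3 has {A, B, E, F} and column 4 has {A, C, E, F, G}, leaving only D.
Row 4, column 1: row 4 has {G} and column 1 has {A, B, C, E, F, G}, leaving only D.
Row 4, column 6: row 4 has {D, G} and column 6 has {A, B, D, E, F}, leaving only C.
Row 4, column 5: row 4 has {C, D, G} and column 5 has {A, B, D, E}, leaving only F.
Row 5, column 6: row 5 has {A, B} and column 6 has {A, B, C, D, E, F}, leaving only G.
Row 5, column 5: row 5 has {A, B, G} and column 5 has {A, B, D, E, F}, leaving only C.
Row 3, column 5: row 3 has {A, B, D, E, F} and column 5 has {A, B, C, D, E, F}, leaving only G.
Row 3, column 3: row 3 has {A, B, D, E, F, G} and column 3 has {B, D}, leaving only C.
Row 5, column 2: row 5 has {A, B, C, G} and column 2 has {A, D, F}, leaving only E.
Row 4, column 2: row 4 has {C, D, F, G} and column 2 has {A, D, E, F}, leaving only B.
Row 5, column 3: row 5 has {A, B, C, E, G} and column 3 has {B, C, D}, leaving only F.
Row 5, column 7: row 5 has {A, B, C, E, F, G} and column 7 has {B, C, G}, leaving only D.
Row 6, column 4: row 6 has {A, D, F} and column 4 has {A, C, D, E, F, G}, leaving only B.
Row 6, column 7: row 6 has {A, B, D, F} and column 7 has {B, C, D, G}, leaving only E.
Row 4 already has {B, C, D, F, G} and column 7 already has {B, C, D, E, G}, so row 4, column 7 must be A.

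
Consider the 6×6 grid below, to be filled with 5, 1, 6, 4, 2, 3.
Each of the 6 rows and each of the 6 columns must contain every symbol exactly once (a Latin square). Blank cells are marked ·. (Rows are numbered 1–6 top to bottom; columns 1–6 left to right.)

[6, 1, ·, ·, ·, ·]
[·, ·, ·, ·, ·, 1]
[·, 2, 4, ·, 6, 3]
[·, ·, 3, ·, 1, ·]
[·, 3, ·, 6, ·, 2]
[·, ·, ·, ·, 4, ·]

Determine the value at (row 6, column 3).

2

Row 5, column 5: row 5 has {6, 2, 3} and column 5 has {1, 6, 4}, leaving only 5.
Row 5, column 3: row 5 has {5, 6, 2, 3} and column 3 has {4, 3}, leaving only 1.
Row 5, column 1: row 5 has {5, 1, 6, 2, 3} and column 1 has {6}, leaving only 4.
Row 6, column 3 is narrowed to {5, 6, 2}.
If it were 5, then row 6, column 6 would be left with no valid symbol.
If it were 6, then row 6, column 6 would be left with no valid symbol.
So row 6, column 3 must be 2.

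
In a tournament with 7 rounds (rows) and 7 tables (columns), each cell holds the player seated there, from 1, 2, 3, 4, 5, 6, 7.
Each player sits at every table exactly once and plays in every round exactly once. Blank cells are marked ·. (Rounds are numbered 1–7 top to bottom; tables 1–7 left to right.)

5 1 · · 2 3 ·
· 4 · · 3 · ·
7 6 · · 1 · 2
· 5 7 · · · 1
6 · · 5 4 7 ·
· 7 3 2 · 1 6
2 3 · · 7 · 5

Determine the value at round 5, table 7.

3

Round 5 already has {4, 5, 6, 7} and table 7 already has {1, 2, 5, 6}, so round 5, table 7 must be 3.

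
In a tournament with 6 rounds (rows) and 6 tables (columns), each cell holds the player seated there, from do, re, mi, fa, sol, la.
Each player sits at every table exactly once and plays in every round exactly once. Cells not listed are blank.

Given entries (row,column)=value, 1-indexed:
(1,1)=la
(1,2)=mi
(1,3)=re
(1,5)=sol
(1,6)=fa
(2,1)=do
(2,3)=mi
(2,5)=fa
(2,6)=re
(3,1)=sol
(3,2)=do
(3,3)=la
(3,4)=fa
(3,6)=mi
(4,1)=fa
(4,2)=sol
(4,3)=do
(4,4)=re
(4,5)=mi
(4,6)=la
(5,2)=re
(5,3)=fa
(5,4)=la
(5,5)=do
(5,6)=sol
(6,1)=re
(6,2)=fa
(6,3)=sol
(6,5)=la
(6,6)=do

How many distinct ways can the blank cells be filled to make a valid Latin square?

1

Round 1, table 4: eliminating its round and table leaves {do}.
Round 2, table 2: eliminating its round and table leaves {la}.
Round 2, table 4: eliminating its round and table leaves {sol}.
Round 3, table 5: eliminating its round and table leaves {re}.
Round 5, table 1: eliminating its round and table leaves {mi}.
Round 6, table 4: eliminating its round and table leaves {mi}.
Only one assignment across all blanks avoids any round or table repeat, giving 1 completion.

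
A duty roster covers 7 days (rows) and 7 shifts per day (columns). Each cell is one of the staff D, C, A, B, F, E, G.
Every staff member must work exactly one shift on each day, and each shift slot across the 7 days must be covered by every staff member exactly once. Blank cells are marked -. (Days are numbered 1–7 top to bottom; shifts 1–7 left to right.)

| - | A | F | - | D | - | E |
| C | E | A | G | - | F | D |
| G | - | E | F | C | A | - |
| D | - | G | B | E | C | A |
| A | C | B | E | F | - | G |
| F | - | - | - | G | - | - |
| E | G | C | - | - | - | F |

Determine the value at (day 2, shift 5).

B

Day 2 already has {D, C, A, F, E, G} and shift 5 already has {D, C, F, E, G}, so day 2, shift 5 must be B.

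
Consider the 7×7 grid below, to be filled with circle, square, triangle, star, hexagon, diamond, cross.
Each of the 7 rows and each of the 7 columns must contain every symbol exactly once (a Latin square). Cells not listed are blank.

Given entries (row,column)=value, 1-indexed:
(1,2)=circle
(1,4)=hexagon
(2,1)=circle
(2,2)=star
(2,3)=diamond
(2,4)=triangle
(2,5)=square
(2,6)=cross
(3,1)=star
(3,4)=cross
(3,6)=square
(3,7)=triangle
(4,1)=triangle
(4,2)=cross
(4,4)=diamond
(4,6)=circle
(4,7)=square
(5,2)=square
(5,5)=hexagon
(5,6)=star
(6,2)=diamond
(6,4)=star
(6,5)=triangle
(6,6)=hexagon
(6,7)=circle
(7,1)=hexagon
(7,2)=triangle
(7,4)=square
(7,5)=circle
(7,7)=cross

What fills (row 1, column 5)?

cross

Row 2, column 7: row 2 has {circle, square, triangle, star, diamond, cross} and column 7 has {circle, square, triangle, cross}, leaving only hexagon.
Row 3, column 2: row 3 has {square, triangle, star, cross} and column 2 has {circle, square, triangle, star, diamond, cross}, leaving only hexagon.
Row 3, column 3: row 3 has {square, triangle, star, hexagon, cross} and column 3 has {diamond}, leaving only circle.
Row 3, column 5: row 3 has {circle, square, triangle, star, hexagon, cross} and column 5 has {circle, square, triangle, hexagon}, leaving only diamond.
Row 4, column 5: row 4 has {circle, square, triangle, diamond, cross} and column 5 has {circle, square, triangle, hexagon, diamond}, leaving only star.
Row 1 already has {circle, hexagon} and column 5 already has {circle, square, triangle, star, hexagon, diamond}, so row 1, column 5 must be cross.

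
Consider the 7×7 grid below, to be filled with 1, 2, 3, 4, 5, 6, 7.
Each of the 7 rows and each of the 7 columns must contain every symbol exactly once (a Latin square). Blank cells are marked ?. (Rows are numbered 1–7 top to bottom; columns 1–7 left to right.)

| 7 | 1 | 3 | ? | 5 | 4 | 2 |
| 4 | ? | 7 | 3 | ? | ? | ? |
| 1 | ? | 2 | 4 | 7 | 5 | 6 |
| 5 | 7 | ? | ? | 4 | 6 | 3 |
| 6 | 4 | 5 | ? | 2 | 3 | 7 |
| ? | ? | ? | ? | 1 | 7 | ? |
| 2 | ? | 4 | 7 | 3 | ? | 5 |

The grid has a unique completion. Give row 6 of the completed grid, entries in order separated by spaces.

Row 6, column 1: row 6 has {1, 7} and column 1 has {1, 2, 4, 5, 6, 7}, leaving only 3.
Row 6, column 3: row 6 has {1, 3, 7} and column 3 has {2, 3, 4, 5, 7}, leaving only 6.
Row 6, column 7: row 6 has {1, 3, 6, 7} and column 7 has {2, 3, 5, 6, 7}, leaving only 4.
Row 1, column 4: row 1 has {1, 2, 3, 4, 5, 7} and column 4 has {3, 4, 7}, leaving only 6.
Row 2, column 5: row 2 has {3, 4, 7} and column 5 has {1, 2, 3, 4, 5, 7}, leaving only 6.
Row 2, column 7: row 2 has {3, 4, 6, 7} and column 7 has {2, 3, 4, 5, 6, 7}, leaving only 1.
Row 2, column 6: row 2 has {1, 3, 4, 6, 7} and column 6 has {3, 4, 5, 6, 7}, leaving only 2.
Row 2, column 2: row 2 has {1, 2, 3, 4, 6, 7} and column 2 has {1, 4, 7}, leaving only 5.
Row 6, column 2: row 6 has {1, 3, 4, 6, 7} and column 2 has {1, 4, 5, 7}, leaving only 2.
Row 6, column 4: row 6 has {1, 2, 3, 4, 6, 7} and column 4 has {3, 4, 6, 7}, leaving only 5.
So row 6 reads: 3 2 6 5 1 7 4.

3 2 6 5 1 7 4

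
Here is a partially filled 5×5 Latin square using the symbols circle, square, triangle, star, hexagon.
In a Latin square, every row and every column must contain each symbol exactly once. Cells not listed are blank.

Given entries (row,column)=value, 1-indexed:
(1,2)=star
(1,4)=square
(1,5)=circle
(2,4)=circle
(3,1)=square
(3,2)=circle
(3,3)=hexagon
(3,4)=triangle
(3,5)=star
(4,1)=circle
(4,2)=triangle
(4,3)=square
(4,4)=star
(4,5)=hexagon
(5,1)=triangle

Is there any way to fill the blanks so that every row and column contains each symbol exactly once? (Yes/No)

No

Row 1, column 1: row 1 has {circle, square, star} and column 1 has {circle, square, triangle}, so it must be hexagon.
Row 1, column 3: row 1 has {circle, square, star, hexagon} and column 3 has {square, hexagon}, so it must be triangle.
Row 2, column 1: row 2 has {circle} and column 1 has {circle, square, triangle, hexagon}, so it must be star.
Now row 2, column 3: row 2 together with column 3 already contain {circle, square, triangle, star, hexagon} — every symbol — so nothing can go there. The grid has no valid completion.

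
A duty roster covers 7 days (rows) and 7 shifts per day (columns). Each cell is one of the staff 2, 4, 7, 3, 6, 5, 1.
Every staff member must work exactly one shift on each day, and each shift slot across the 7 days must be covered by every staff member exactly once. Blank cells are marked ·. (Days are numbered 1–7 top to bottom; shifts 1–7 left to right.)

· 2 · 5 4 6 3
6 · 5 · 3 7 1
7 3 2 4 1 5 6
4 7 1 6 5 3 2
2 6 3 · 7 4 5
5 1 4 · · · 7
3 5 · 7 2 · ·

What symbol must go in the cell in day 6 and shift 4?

3

Day 1, shift 1: day 1 has {2, 4, 3, 6, 5} and shift 1 has {2, 4, 7, 3, 6, 5}, leaving only 1.
Day 1, shift 3: day 1 has {2, 4, 3, 6, 5, 1} and shift 3 has {2, 4, 3, 5, 1}, leaving only 7.
Day 2, shift 2: day 2 has {7, 3, 6, 5, 1} and shift 2 has {2, 7, 3, 6, 5, 1}, leaving only 4.
Day 2, shift 4: day 2 has {4, 7, 3, 6, 5, 1} and shift 4 has {4, 7, 6, 5}, leaving only 2.
Day 6 already has {4, 7, 5, 1} and shift 4 already has {2, 4, 7, 6, 5}, so day 6, shift 4 must be 3.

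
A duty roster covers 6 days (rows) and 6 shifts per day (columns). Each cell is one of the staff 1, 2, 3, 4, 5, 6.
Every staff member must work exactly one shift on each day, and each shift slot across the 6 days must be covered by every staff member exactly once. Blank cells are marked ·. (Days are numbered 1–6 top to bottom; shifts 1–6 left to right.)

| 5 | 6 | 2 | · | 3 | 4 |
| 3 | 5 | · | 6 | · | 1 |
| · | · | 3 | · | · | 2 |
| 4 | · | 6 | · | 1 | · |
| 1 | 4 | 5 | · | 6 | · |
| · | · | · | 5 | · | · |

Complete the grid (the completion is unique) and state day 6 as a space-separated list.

Day 1, shift 4: day 1 has {2, 3, 4, 5, 6} and shift 4 has {5, 6}, leaving only 1.
Day 2, shift 3: day 2 has {1, 3, 5, 6} and shift 3 has {2, 3, 5, 6}, leaving only 4.
Day 6, shift 3: day 6 has {5} and shift 3 has {2, 3, 4, 5, 6}, leaving only 1.
Day 2, shift 5: day 2 has {1, 3, 4, 5, 6} and shift 5 has {1, 3, 6}, leaving only 2.
Day 6, shift 5: day 6 has {1, 5} and shift 5 has {1, 2, 3, 6}, leaving only 4.
Day 3, shift 1: day 3 has {2, 3} and shift 1 has {1, 3, 4, 5}, leaving only 6.
Day 6, shift 1: day 6 has {1, 4, 5} and shift 1 has {1, 3, 4, 5, 6}, leaving only 2.
Day 6, shift 2: day 6 has {1, 2, 4, 5} and shift 2 has {4, 5, 6}, leaving only 3.
Day 6, shift 6: day 6 has {1, 2, 3, 4, 5} and shift 6 has {1, 2, 4}, leaving only 6.
So day 6 reads: 2 3 1 5 4 6.

2 3 1 5 4 6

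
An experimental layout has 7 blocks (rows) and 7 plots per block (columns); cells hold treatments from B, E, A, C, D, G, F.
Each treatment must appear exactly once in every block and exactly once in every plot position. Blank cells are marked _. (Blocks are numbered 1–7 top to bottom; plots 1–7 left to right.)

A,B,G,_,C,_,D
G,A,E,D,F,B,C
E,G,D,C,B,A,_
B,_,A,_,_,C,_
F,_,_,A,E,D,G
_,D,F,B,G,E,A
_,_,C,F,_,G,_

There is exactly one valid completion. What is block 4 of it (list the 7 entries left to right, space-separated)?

B F A G D C E

Block 4, plot 5: block 4 has {B, A, C} and plot 5 has {B, E, C, G, F}, leaving only D.
Block 1, plot 4: block 1 has {B, A, C, D, G} and plot 4 has {B, A, C, D, F}, leaving only E.
Block 4, plot 4: block 4 has {B, A, C, D} and plot 4 has {B, E, A, C, D, F}, leaving only G.
Block 1, plot 6: block 1 has {B, E, A, C, D, G} and plot 6 has {B, E, A, C, D, G}, leaving only F.
Block 3, plot 7: block 3 has {B, E, A, C, D, G} and plot 7 has {A, C, D, G}, leaving only F.
Block 4, plot 7: block 4 has {B, A, C, D, G} and plot 7 has {A, C, D, G, F}, leaving only E.
Block 4, plot 2: block 4 has {B, E, A, C, D, G} and plot 2 has {B, A, D, G}, leaving only F.
So block 4 reads: B F A G D C E.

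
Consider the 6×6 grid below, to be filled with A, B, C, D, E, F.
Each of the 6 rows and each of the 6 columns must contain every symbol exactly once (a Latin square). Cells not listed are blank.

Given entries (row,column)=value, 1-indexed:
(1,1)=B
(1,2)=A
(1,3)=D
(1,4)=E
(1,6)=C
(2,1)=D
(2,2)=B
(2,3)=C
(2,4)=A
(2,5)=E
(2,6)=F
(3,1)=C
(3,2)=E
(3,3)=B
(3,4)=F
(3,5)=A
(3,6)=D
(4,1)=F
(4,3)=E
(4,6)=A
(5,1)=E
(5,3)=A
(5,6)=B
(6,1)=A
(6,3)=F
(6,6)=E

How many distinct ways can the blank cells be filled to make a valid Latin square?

Row 1, column 5: eliminating its row and column leaves {F}.
Row 4, column 2: eliminating its row and column leaves {C, D}.
Row 4, column 4: eliminating its row and column leaves {B, C, D}.
Row 4, column 5: eliminating its row and column leaves {B, C, D}.
Row 5, column 2: eliminating its row and column leaves {C, D, F}.
Row 5, column 4: eliminating its row and column leaves {C, D}.
Row 5, column 5: eliminating its row and column leaves {C, D, F}.
Row 6, column 2: eliminating its row and column leaves {C, D}.
Row 6, column 4: eliminating its row and column leaves {B, C, D}.
Row 6, column 5: eliminating its row and column leaves {B, C, D}.
Enumerating the assignments across these blanks that avoid any row or column repeat gives 4 completions.

4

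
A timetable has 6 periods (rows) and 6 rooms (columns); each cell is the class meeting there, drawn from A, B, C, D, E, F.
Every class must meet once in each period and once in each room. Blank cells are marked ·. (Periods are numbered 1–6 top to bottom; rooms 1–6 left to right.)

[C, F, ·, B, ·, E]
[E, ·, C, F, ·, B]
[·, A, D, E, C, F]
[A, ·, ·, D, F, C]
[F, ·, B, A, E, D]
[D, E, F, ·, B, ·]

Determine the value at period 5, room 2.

Period 5 already has {A, B, D, E, F} and room 2 already has {A, E, F}, so period 5, room 2 must be C.

C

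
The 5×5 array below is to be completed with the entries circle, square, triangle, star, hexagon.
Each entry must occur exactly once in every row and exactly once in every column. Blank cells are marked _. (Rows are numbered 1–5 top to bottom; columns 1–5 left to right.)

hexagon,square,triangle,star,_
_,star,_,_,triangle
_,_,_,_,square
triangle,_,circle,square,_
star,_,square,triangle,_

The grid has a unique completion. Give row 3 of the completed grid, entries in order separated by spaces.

Row 3, column 1: row 3 has {square} and column 1 has {triangle, star, hexagon}, leaving only circle.
Row 3, column 4: row 3 has {circle, square} and column 4 has {square, triangle, star}, leaving only hexagon.
Row 3, column 2: row 3 has {circle, square, hexagon} and column 2 has {square, star}, leaving only triangle.
Row 3, column 3: row 3 has {circle, square, triangle, hexagon} and column 3 has {circle, square, triangle}, leaving only star.
So row 3 reads: circle triangle star hexagon square.

circle triangle star hexagon square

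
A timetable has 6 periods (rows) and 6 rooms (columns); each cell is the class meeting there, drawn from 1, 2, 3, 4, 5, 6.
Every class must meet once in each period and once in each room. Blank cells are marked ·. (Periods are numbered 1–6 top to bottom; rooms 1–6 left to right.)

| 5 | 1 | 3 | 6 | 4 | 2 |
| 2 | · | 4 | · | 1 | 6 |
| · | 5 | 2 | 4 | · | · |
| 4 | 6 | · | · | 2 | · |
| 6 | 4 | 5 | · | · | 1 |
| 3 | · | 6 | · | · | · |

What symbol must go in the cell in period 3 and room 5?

Period 2, room 2: period 2 has {1, 2, 4, 6} and room 2 has {1, 4, 5, 6}, leaving only 3.
Period 2, room 4: period 2 has {1, 2, 3, 4, 6} and room 4 has {4, 6}, leaving only 5.
Period 3, room 1: period 3 has {2, 4, 5} and room 1 has {2, 3, 4, 5, 6}, leaving only 1.
Period 3, room 6: period 3 has {1, 2, 4, 5} and room 6 has {1, 2, 6}, leaving only 3.
Period 3 already has {1, 2, 3, 4, 5} and room 5 already has {1, 2, 4}, so period 3, room 5 must be 6.

6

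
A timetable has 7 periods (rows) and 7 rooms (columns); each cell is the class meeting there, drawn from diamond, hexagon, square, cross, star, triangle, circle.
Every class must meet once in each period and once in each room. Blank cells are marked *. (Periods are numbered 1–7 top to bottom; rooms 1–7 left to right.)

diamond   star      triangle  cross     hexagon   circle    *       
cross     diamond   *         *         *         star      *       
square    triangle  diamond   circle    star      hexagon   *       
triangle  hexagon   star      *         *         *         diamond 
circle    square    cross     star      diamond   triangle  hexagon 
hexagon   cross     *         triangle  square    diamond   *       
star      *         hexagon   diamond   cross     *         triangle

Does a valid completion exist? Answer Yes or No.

No period or room among the givens repeats a symbol, and propagating forced cells runs into no contradiction.
One valid completion exists (for instance, diamond star triangle cross hexagon circle square / cross diamond square hexagon triangle star circle / square triangle diamond circle star hexagon cross / triangle hexagon star square circle cross diamond / circle square cross star diamond triangle hexagon / hexagon cross circle triangle square diamond star / star circle hexagon diamond cross square triangle).

Yes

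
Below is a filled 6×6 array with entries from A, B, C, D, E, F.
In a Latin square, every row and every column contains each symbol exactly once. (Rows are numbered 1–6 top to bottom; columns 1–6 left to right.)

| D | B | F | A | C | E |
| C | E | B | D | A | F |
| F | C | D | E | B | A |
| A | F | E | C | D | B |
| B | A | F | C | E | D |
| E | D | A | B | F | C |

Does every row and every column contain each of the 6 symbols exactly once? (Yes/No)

No

Every row is a permutation, but column 3 contains F twice (at rows 1 and 5).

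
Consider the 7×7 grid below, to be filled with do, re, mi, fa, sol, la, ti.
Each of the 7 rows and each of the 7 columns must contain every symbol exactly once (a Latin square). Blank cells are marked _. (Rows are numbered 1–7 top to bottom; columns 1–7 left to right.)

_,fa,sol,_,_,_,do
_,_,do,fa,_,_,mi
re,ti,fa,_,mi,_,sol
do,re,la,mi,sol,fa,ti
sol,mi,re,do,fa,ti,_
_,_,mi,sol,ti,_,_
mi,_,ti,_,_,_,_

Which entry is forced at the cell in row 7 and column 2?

la

Row 3, column 4: row 3 has {re, mi, fa, sol, ti} and column 4 has {do, mi, fa, sol}, leaving only la.
Row 3, column 6: row 3 has {re, mi, fa, sol, la, ti} and column 6 has {fa, ti}, leaving only do.
Row 5, column 7: row 5 has {do, re, mi, fa, sol, ti} and column 7 has {do, mi, sol, ti}, leaving only la.
Row 7, column 4: row 7 has {mi, ti} and column 4 has {do, mi, fa, sol, la}, leaving only re.
Row 1, column 4: row 1 has {do, fa, sol} and column 4 has {do, re, mi, fa, sol, la}, leaving only ti.
Row 1, column 1: row 1 has {do, fa, sol, ti} and column 1 has {do, re, mi, sol}, leaving only la.
Row 1, column 5: row 1 has {do, fa, sol, la, ti} and column 5 has {mi, fa, sol, ti}, leaving only re.
Row 1, column 6: row 1 has {do, re, fa, sol, la, ti} and column 6 has {do, fa, ti}, leaving only mi.
Row 2, column 1: row 2 has {do, mi, fa} and column 1 has {do, re, mi, sol, la}, leaving only ti.
Row 2, column 5: row 2 has {do, mi, fa, ti} and column 5 has {re, mi, fa, sol, ti}, leaving only la.
Row 2, column 2: row 2 has {do, mi, fa, la, ti} and column 2 has {re, mi, fa, ti}, leaving only sol.
Row 2, column 6: row 2 has {do, mi, fa, sol, la, ti} and column 6 has {do, mi, fa, ti}, leaving only re.
Row 6, column 1: row 6 has {mi, sol, ti} and column 1 has {do, re, mi, sol, la, ti}, leaving only fa.
Row 6, column 6: row 6 has {mi, fa, sol, ti} and column 6 has {do, re, mi, fa, ti}, leaving only la.
Row 6, column 2: row 6 has {mi, fa, sol, la, ti} and column 2 has {re, mi, fa, sol, ti}, leaving only do.
Row 7 already has {re, mi, ti} and column 2 already has {do, re, mi, fa, sol, ti}, so row 7, column 2 must be la.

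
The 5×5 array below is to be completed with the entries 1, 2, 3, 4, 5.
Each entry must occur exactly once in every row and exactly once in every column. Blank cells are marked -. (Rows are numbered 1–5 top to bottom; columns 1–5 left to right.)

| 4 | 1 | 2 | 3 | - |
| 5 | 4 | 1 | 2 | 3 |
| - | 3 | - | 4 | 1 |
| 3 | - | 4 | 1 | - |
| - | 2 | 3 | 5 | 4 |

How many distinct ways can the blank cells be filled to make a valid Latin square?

1

Row 1, column 5: eliminating its row and column leaves {5}.
Row 3, column 1: eliminating its row and column leaves {2}.
Row 3, column 3: eliminating its row and column leaves {5}.
Row 4, column 2: eliminating its row and column leaves {5}.
Row 4, column 5: eliminating its row and column leaves {2, 5}.
Row 5, column 1: eliminating its row and column leaves {1}.
Only one assignment across all blanks avoids any row or column repeat, giving 1 completion.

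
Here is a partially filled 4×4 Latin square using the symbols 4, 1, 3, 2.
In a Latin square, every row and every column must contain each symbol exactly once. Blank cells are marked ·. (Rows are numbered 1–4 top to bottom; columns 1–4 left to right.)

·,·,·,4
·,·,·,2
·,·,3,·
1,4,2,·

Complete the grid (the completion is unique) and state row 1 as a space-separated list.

Row 1, column 3: row 1 has {4} and column 3 has {3, 2}, leaving only 1.
Row 2, column 3: row 2 has {2} and column 3 has {1, 3, 2}, leaving only 4.
Row 2, column 1: row 2 has {4, 2} and column 1 has {1}, leaving only 3.
Row 1, column 1: row 1 has {4, 1} and column 1 has {1, 3}, leaving only 2.
Row 1, column 2: row 1 has {4, 1, 2} and column 2 has {4}, leaving only 3.
So row 1 reads: 2 3 1 4.

2 3 1 4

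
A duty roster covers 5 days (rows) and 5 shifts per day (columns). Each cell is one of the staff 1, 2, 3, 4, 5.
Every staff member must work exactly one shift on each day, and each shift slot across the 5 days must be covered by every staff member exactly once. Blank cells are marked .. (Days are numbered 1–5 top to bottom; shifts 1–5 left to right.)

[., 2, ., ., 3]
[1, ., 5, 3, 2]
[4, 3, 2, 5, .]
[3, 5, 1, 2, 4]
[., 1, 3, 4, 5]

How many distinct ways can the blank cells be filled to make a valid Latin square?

Day 1, shift 1: eliminating its day and shift leaves {5}.
Day 1, shift 3: eliminating its day and shift leaves {4}.
Day 1, shift 4: eliminating its day and shift leaves {1}.
Day 2, shift 2: eliminating its day and shift leaves {4}.
Day 3, shift 5: eliminating its day and shift leaves {1}.
Day 5, shift 1: eliminating its day and shift leaves {2}.
Only one assignment across all blanks avoids any day or shift repeat, giving 1 completion.

1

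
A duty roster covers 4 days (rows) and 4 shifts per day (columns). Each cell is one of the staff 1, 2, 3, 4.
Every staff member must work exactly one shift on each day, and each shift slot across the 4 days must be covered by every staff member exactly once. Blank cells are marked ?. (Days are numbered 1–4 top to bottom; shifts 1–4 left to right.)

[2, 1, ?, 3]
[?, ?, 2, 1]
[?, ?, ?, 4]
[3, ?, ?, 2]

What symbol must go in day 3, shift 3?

Day 1, shift 3: day 1 has {1, 2, 3} and shift 3 has {2}, leaving only 4.
Day 2, shift 1: day 2 has {1, 2} and shift 1 has {2, 3}, leaving only 4.
Day 2, shift 2: day 2 has {1, 2, 4} and shift 2 has {1}, leaving only 3.
Day 3, shift 1: day 3 has {4} and shift 1 has {2, 3, 4}, leaving only 1.
Day 3 already has {1, 4} and shift 3 already has {2, 4}, so day 3, shift 3 must be 3.

3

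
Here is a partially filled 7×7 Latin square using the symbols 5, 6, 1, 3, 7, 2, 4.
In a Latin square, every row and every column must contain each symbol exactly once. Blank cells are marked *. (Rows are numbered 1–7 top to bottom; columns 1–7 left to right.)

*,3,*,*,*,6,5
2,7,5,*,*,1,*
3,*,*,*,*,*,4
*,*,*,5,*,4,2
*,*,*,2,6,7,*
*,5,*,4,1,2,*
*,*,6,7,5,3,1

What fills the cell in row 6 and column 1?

6

Row 1, column 4: row 1 has {5, 6, 3} and column 4 has {5, 7, 2, 4}, leaving only 1.
Row 3, column 4: row 3 has {3, 4} and column 4 has {5, 1, 7, 2, 4}, leaving only 6.
Row 2, column 4: row 2 has {5, 1, 7, 2} and column 4 has {5, 6, 1, 7, 2, 4}, leaving only 3.
Row 2, column 5: row 2 has {5, 1, 3, 7, 2} and column 5 has {5, 6, 1}, leaving only 4.
Row 2, column 7: row 2 has {5, 1, 3, 7, 2, 4} and column 7 has {5, 1, 2, 4}, leaving only 6.
Row 3, column 6: row 3 has {6, 3, 4} and column 6 has {6, 1, 3, 7, 2, 4}, leaving only 5.
Row 5, column 7: row 5 has {6, 7, 2} and column 7 has {5, 6, 1, 2, 4}, leaving only 3.
Row 6, column 7: row 6 has {5, 1, 2, 4} and column 7 has {5, 6, 1, 3, 2, 4}, leaving only 7.
Row 6 already has {5, 1, 7, 2, 4} and column 1 already has {3, 2}, so row 6, column 1 must be 6.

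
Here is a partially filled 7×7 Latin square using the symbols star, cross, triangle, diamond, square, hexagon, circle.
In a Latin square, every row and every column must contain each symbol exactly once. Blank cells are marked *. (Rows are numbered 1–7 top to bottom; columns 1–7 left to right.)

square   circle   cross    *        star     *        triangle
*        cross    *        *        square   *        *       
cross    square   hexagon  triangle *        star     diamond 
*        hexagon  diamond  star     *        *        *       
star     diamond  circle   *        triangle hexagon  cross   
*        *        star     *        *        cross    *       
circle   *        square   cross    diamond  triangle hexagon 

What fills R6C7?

square

Row 1, column 6: row 1 has {star, cross, triangle, square, circle} and column 6 has {star, cross, triangle, hexagon}, leaving only diamond.
Row 1, column 4: row 1 has {star, cross, triangle, diamond, square, circle} and column 4 has {star, cross, triangle}, leaving only hexagon.
Row 2, column 3: row 2 has {cross, square} and column 3 has {star, cross, diamond, square, hexagon, circle}, leaving only triangle.
Row 2, column 6: row 2 has {cross, triangle, square} and column 6 has {star, cross, triangle, diamond, hexagon}, leaving only circle.
Row 2, column 4: row 2 has {cross, triangle, square, circle} and column 4 has {star, cross, triangle, hexagon}, leaving only diamond.
Row 2, column 1: row 2 has {cross, triangle, diamond, square, circle} and column 1 has {star, cross, square, circle}, leaving only hexagon.
Row 2, column 7: row 2 has {cross, triangle, diamond, square, hexagon, circle} and column 7 has {cross, triangle, diamond, hexagon}, leaving only star.
Row 3, column 5: row 3 has {star, cross, triangle, diamond, square, hexagon} and column 5 has {star, triangle, diamond, square}, leaving only circle.
Row 4, column 1: row 4 has {star, diamond, hexagon} and column 1 has {star, cross, square, hexagon, circle}, leaving only triangle.
Row 4, column 5: row 4 has {star, triangle, diamond, hexagon} and column 5 has {star, triangle, diamond, square, circle}, leaving only cross.
Row 4, column 6: row 4 has {star, cross, triangle, diamond, hexagon} and column 6 has {star, cross, triangle, diamond, hexagon, circle}, leaving only square.
Row 4, column 7: row 4 has {star, cross, triangle, diamond, square, hexagon} and column 7 has {star, cross, triangle, diamond, hexagon}, leaving only circle.
Row 6 already has {star, cross} and column 7 already has {star, cross, triangle, diamond, hexagon, circle}, so row 6, column 7 must be square.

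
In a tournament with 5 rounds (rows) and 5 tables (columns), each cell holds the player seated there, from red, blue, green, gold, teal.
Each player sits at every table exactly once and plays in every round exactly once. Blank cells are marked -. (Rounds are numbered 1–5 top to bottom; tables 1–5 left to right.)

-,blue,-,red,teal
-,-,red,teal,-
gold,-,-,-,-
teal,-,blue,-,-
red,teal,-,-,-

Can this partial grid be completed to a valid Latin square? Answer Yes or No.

Yes

No round or table among the givens repeats a symbol, and propagating forced cells runs into no contradiction.
One valid completion exists (for instance, green blue gold red teal / blue gold red teal green / gold red teal green blue / teal green blue gold red / red teal green blue gold).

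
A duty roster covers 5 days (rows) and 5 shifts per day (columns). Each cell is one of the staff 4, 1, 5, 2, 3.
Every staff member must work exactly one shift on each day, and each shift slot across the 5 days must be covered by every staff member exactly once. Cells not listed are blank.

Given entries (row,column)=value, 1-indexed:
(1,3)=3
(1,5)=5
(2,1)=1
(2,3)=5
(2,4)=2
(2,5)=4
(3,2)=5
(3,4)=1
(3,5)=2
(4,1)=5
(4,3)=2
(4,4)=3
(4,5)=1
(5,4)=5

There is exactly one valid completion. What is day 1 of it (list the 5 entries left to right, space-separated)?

Day 1, shift 4: day 1 has {5, 3} and shift 4 has {1, 5, 2, 3}, leaving only 4.
Day 1, shift 1: day 1 has {4, 5, 3} and shift 1 has {1, 5}, leaving only 2.
Day 1, shift 2: day 1 has {4, 5, 2, 3} and shift 2 has {5}, leaving only 1.
So day 1 reads: 2 1 3 4 5.

2 1 3 4 5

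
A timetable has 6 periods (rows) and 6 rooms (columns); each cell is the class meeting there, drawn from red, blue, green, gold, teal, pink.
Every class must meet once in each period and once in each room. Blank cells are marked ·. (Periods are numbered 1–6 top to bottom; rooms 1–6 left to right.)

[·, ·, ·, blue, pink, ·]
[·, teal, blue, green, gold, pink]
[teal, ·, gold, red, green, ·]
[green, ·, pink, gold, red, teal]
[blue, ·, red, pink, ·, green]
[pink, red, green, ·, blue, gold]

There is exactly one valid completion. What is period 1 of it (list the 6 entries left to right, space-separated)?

Period 1, room 3: period 1 has {blue, pink} and room 3 has {red, blue, green, gold, pink}, leaving only teal.
Period 1, room 6: period 1 has {blue, teal, pink} and room 6 has {green, gold, teal, pink}, leaving only red.
Period 1, room 1: period 1 has {red, blue, teal, pink} and room 1 has {blue, green, teal, pink}, leaving only gold.
Period 1, room 2: period 1 has {red, blue, gold, teal, pink} and room 2 has {red, teal}, leaving only green.
So period 1 reads: gold green teal blue pink red.

gold green teal blue pink red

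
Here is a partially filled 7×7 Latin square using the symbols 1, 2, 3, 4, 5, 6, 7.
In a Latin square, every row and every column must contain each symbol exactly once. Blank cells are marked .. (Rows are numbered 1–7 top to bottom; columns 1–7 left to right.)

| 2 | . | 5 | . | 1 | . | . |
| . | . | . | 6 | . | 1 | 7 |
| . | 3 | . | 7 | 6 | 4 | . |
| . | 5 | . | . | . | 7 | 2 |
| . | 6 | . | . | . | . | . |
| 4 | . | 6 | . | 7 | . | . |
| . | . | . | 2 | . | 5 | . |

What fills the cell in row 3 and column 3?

2

Row 3, column 3 is narrowed to {1, 2}.
If it were 1, then row 3, column 7 would be left with no valid symbol.
So row 3, column 3 must be 2.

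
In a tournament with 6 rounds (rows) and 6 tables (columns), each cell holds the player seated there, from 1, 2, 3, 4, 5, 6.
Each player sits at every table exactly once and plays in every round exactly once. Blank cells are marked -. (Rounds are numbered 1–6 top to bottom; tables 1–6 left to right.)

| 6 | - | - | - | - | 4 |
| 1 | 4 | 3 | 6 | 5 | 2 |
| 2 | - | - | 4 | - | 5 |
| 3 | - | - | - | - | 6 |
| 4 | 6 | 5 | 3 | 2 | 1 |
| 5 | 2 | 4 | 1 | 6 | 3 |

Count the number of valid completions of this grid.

Round 1, table 2: eliminating its round and table leaves {1, 3, 5}.
Round 1, table 3: eliminating its round and table leaves {1, 2}.
Round 1, table 4: eliminating its round and table leaves {2, 5}.
Round 1, table 5: eliminating its round and table leaves {1, 3}.
Round 3, table 2: eliminating its round and table leaves {1, 3}.
Round 3, table 3: eliminating its round and table leaves {1, 6}.
Round 3, table 5: eliminating its round and table leaves {1, 3}.
Round 4, table 2: eliminating its round and table leaves {1, 5}.
Round 4, table 3: eliminating its round and table leaves {1, 2}.
Round 4, table 4: eliminating its round and table leaves {2, 5}.
Round 4, table 5: eliminating its round and table leaves {1, 4}.
Enumerating the assignments across these blanks that avoid any round or table repeat gives 3 completions.

3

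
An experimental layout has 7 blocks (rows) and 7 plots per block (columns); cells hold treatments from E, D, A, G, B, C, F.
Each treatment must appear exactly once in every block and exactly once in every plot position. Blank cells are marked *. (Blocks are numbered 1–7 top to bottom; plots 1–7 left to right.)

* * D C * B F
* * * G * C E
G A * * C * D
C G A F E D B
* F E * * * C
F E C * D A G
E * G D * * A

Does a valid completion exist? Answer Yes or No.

Block 1, plot 2: block 1 together with plot 2 already contain {E, D, A, G, B, C, F} — every symbol — so nothing can go there. The grid has no valid completion.

No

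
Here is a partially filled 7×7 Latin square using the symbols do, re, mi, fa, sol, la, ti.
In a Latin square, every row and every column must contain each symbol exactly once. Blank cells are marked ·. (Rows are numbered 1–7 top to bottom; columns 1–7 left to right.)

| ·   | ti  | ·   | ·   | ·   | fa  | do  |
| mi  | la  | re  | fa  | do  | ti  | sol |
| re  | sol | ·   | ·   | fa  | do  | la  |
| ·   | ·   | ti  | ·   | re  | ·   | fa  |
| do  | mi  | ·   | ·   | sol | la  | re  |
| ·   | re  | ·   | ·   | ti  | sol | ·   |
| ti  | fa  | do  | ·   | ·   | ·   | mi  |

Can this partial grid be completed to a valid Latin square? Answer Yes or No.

No

Row 6, column 7: row 6 together with column 7 already contain {do, re, mi, fa, sol, la, ti} — every symbol — so nothing can go there. The grid has no valid completion.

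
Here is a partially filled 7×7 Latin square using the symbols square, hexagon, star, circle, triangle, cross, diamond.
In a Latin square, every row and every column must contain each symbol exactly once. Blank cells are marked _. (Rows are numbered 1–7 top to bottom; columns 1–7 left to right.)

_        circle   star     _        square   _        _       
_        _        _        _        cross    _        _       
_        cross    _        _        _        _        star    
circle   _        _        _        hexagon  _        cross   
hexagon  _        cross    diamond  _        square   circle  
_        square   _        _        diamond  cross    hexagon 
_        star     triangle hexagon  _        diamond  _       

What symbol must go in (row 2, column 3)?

Row 5, column 2: row 5 has {square, hexagon, circle, cross, diamond} and column 2 has {square, star, circle, cross}, leaving only triangle.
Row 4, column 2: row 4 has {hexagon, circle, cross} and column 2 has {square, star, circle, triangle, cross}, leaving only diamond.
Row 2, column 2: row 2 has {cross} and column 2 has {square, star, circle, triangle, cross, diamond}, leaving only hexagon.
Row 4, column 3: row 4 has {hexagon, circle, cross, diamond} and column 3 has {star, triangle, cross}, leaving only square.
Row 5, column 5: row 5 has {square, hexagon, circle, triangle, cross, diamond} and column 5 has {square, hexagon, cross, diamond}, leaving only star.
Row 6, column 3: row 6 has {square, hexagon, cross, diamond} and column 3 has {square, star, triangle, cross}, leaving only circle.
Row 2 already has {hexagon, cross} and column 3 already has {square, star, circle, triangle, cross}, so row 2, column 3 must be diamond.

diamond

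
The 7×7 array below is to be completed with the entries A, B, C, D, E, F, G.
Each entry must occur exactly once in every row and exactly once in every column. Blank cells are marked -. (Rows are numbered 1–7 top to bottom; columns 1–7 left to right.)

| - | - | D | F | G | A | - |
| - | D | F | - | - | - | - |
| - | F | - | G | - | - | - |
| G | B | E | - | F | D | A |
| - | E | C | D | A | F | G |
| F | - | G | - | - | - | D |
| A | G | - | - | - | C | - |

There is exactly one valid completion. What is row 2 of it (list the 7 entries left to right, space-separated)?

Row 1, column 2: row 1 has {A, D, F, G} and column 2 has {B, D, E, F, G}, leaving only C.
Row 4, column 4: row 4 has {A, B, D, E, F, G} and column 4 has {D, F, G}, leaving only C.
Row 5, column 1: row 5 has {A, C, D, E, F, G} and column 1 has {A, F, G}, leaving only B.
Row 1, column 1: row 1 has {A, C, D, F, G} and column 1 has {A, B, F, G}, leaving only E.
Row 2, column 1: row 2 has {D, F} and column 1 has {A, B, E, F, G}, leaving only C.
Row 1, column 7: row 1 has {A, C, D, E, F, G} and column 7 has {A, D, G}, leaving only B.
Row 2, column 7: row 2 has {C, D, F} and column 7 has {A, B, D, G}, leaving only E.
Row 2, column 5: row 2 has {C, D, E, F} and column 5 has {A, F, G}, leaving only B.
Row 2, column 4: row 2 has {B, C, D, E, F} and column 4 has {C, D, F, G}, leaving only A.
Row 2, column 6: row 2 has {A, B, C, D, E, F} and column 6 has {A, C, D, F}, leaving only G.
So row 2 reads: C D F A B G E.

C D F A B G E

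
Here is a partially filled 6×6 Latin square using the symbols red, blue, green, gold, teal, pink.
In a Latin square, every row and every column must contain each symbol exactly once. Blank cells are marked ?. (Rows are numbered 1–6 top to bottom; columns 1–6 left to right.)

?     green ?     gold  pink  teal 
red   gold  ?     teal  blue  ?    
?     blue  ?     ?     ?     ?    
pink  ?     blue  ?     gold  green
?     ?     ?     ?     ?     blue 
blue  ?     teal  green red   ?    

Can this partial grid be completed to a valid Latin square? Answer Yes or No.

Row 1, column 1: row 1 together with column 1 already contain {red, blue, green, gold, teal, pink} — every symbol — so nothing can go there. The grid has no valid completion.

No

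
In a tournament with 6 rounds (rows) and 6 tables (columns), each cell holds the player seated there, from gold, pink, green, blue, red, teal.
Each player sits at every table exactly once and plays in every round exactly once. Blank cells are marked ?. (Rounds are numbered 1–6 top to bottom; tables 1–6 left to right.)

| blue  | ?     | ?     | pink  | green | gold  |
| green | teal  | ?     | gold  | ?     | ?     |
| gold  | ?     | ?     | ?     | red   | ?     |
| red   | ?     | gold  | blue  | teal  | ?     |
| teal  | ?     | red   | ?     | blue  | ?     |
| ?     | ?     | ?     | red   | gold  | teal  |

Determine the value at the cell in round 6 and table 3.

Round 1, table 2: round 1 has {gold, pink, green, blue} and table 2 has {teal}, leaving only red.
Round 1, table 3: round 1 has {gold, pink, green, blue, red} and table 3 has {gold, red}, leaving only teal.
Round 2, table 5: round 2 has {gold, green, teal} and table 5 has {gold, green, blue, red, teal}, leaving only pink.
Round 2, table 3: round 2 has {gold, pink, green, teal} and table 3 has {gold, red, teal}, leaving only blue.
Round 2, table 6: round 2 has {gold, pink, green, blue, teal} and table 6 has {gold, teal}, leaving only red.
Round 5, table 4: round 5 has {blue, red, teal} and table 4 has {gold, pink, blue, red}, leaving only green.
Round 3, table 4: round 3 has {gold, red} and table 4 has {gold, pink, green, blue, red}, leaving only teal.
Round 5, table 6: round 5 has {green, blue, red, teal} and table 6 has {gold, red, teal}, leaving only pink.
Round 4, table 6: round 4 has {gold, blue, red, teal} and table 6 has {gold, pink, red, teal}, leaving only green.
Round 3, table 6: round 3 has {gold, red, teal} and table 6 has {gold, pink, green, red, teal}, leaving only blue.
Round 4, table 2: round 4 has {gold, green, blue, red, teal} and table 2 has {red, teal}, leaving only pink.
Round 3, table 2: round 3 has {gold, blue, red, teal} and table 2 has {pink, red, teal}, leaving only green.
Round 3, table 3: round 3 has {gold, green, blue, red, teal} and table 3 has {gold, blue, red, teal}, leaving only pink.
Round 6 already has {gold, red, teal} and table 3 already has {gold, pink, blue, red, teal}, so round 6, table 3 must be green.

green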